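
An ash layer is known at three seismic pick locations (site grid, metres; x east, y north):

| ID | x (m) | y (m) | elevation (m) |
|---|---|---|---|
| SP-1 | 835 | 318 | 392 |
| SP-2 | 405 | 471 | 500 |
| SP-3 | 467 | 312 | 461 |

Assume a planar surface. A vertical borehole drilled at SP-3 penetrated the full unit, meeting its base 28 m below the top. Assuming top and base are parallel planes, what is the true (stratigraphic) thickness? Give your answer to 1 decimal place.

27.1 m

Two edge vectors: SP-1→SP-2 = (-430, 153, 108), SP-1→SP-3 = (-368, -6, 69).
Normal n = (SP-1→SP-2) × (SP-1→SP-3) = (11205, -10074, 58884).
So ∂z/∂x = −n_x/n_z = −0.19029 and ∂z/∂y = −n_y/n_z = 0.17108.
|∇z| = √(a²+b²) = 0.25589, so dip δ = arctan(0.25589) = 14.35°.
True thickness = vertical thickness × cos δ = 28 × cos 14.35° = 27.1 m.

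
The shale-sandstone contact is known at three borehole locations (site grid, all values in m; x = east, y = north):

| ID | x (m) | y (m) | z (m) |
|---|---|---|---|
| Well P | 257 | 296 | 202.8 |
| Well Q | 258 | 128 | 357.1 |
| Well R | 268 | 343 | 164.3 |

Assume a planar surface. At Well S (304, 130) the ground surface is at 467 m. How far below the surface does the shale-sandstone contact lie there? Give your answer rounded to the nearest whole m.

Let the plane be z = a·x + b·y + c.
Well Q−Well P: 1a − 168b = 154.3;  Well R−Well P: 11a + 47b = −38.5.
Solving gives a = 0.41377, b = −0.91599.
Then c = 202.8 − a·257 − b·296 = 367.59.
At (304, 130): z_contact = 125.8 − 119.1 + 367.59 = 374.3 m.
Depth below ground = 467 − 374.3 = 93 m.

93 m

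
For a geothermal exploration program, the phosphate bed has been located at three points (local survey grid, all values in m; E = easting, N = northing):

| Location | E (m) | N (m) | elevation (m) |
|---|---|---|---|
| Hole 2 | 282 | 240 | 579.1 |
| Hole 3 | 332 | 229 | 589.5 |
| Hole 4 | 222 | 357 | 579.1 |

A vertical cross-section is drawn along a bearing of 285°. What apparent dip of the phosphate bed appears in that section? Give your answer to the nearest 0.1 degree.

Let the plane be z = a·E + b·N + c.
Hole 3−Hole 2: 50a − 11b = 10.4;  Hole 4−Hole 2: −60a + 117b = 0.
Solving gives a = 0.23445, b = 0.12023.
Unit vector along 285° is (sin 285°, cos 285°) = (-0.9659, 0.2588).
Slope in that direction = a·(-0.9659) + b·(0.2588) = −0.19534.
Apparent dip = arctan|0.19534| = 11.1° (true dip is 14.8°, so apparent ≤ true as expected).

11.1°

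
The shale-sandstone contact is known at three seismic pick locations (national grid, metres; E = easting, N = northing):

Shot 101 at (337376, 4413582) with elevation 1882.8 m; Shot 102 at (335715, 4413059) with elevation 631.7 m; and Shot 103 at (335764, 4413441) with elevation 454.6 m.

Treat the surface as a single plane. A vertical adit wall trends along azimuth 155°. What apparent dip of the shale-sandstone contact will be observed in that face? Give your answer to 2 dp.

Let the plane be z = a·E + b·N + c.
Shot 102−Shot 101: −1661a − 523b = −1251.1;  Shot 103−Shot 101: −1612a − 141b = −1428.2.
Solving gives a = 0.93705, b = −0.58381.
Unit vector along 155° is (sin 155°, cos 155°) = (0.4226, -0.9063).
Slope in that direction = a·(0.4226) + b·(-0.9063) = 0.92512.
Apparent dip = arctan|0.92512| = 42.77° (true dip is 47.8°, so apparent ≤ true as expected).

42.77°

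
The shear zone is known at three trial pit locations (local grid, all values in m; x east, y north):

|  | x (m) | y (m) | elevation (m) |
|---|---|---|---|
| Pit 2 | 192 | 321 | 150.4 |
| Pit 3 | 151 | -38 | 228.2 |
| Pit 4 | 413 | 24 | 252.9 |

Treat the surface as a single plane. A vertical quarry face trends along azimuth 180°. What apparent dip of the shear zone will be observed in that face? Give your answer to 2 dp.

13.16°

Two edge vectors: Pit 2→Pit 3 = (-41, -359, 77.8), Pit 2→Pit 4 = (221, -297, 102.5).
Normal n = (Pit 2→Pit 3) × (Pit 2→Pit 4) = (-13690.9, 21396.3, 91516).
So ∂z/∂x = −n_x/n_z = 0.14960 and ∂z/∂y = −n_y/n_z = −0.23380.
Unit vector along 180° is (sin 180°, cos 180°) = (0.0000, -1.0000).
Slope in that direction = a·(0.0000) + b·(-1.0000) = 0.23380.
Apparent dip = arctan|0.23380| = 13.16° (true dip is 15.5°, so apparent ≤ true as expected).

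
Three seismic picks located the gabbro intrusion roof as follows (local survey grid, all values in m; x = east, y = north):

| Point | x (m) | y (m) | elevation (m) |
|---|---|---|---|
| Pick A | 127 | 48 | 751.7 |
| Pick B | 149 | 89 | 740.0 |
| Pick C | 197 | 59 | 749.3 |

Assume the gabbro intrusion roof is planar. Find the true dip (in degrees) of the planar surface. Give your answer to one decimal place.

16.3°

Let the plane be z = a·x + b·y + c.
Pick B−Pick A: 22a + 41b = −11.7;  Pick C−Pick A: 70a + 11b = −2.4.
Solving gives a = 0.01153, b = −0.29155.
Gradient magnitude |∇z| = √(a² + b²) = √(0.00013 + 0.08500) = 0.29178.
True dip = arctan(0.29178) = 16.3°, dipping toward N (azimuth ≈ 358°).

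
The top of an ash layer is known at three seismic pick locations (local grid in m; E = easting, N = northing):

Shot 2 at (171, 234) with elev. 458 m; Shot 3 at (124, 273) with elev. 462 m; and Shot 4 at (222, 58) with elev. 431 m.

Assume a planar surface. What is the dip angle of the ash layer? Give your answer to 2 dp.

Let the plane be z = a·E + b·N + c.
Shot 3−Shot 2: −47a + 39b = 4;  Shot 4−Shot 2: 51a − 176b = −27.
Solving gives a = 0.05555, b = 0.16951.
Gradient magnitude |∇z| = √(a² + b²) = √(0.00309 + 0.02873) = 0.17837.
True dip = arctan(0.17837) = 10.11°, dipping toward SSW (azimuth ≈ 198°).

10.11°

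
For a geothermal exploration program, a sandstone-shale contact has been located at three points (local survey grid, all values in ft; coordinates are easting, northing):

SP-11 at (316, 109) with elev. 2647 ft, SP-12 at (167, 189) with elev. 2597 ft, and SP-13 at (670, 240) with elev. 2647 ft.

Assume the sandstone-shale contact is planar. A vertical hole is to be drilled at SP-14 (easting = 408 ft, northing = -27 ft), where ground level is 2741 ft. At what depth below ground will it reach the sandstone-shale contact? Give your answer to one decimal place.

Two edge vectors: SP-11→SP-12 = (-149, 80, -50), SP-11→SP-13 = (354, 131, 0).
Normal n = (SP-11→SP-12) × (SP-11→SP-13) = (6550, -17700, -47839).
So ∂z/∂easting = −n_x/n_z = 0.13692 and ∂z/∂northing = −n_y/n_z = −0.36999.
Intercept c from SP-11: 2647 − 43.27 + 40.33 = 2644.06.
At (408, -27): z_contact = 55.86 + 9.99 + 2644.06 = 2709.92 ft.
Depth below ground = 2741 − 2709.92 = 31.1 ft.

31.1 ft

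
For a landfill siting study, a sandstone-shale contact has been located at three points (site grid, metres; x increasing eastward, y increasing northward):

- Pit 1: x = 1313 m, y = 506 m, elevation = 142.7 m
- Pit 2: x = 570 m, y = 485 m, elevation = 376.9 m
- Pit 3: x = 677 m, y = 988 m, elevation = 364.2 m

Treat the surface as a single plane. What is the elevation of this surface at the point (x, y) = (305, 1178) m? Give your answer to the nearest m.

490 m

Two edge vectors: Pit 1→Pit 2 = (-743, -21, 234.2), Pit 1→Pit 3 = (-636, 482, 221.5).
Normal n = (Pit 1→Pit 2) × (Pit 1→Pit 3) = (-117535.9, 15623.3, -371482).
So ∂z/∂x = −n_x/n_z = −0.31640 and ∂z/∂y = −n_y/n_z = 0.04206.
Intercept c from Pit 1: 142.7 + 415.43 − 21.28 = 536.85.
At (305, 1178): z = −96.5 + 49.5 + 536.85 = 489.9 m.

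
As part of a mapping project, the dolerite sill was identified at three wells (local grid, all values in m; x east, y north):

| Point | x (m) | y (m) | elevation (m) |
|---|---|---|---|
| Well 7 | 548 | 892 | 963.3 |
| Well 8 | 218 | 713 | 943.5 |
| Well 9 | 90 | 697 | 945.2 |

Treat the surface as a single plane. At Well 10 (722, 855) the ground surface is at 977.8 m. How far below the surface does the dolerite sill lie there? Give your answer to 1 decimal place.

Let the plane be z = a·x + b·y + c.
Well 8−Well 7: −330a − 179b = −19.8;  Well 9−Well 7: −458a − 195b = −18.1.
Solving gives a = −0.03523, b = 0.17556.
Then c = 963.3 − a·548 − b·892 = 826.01.
At (722, 855): z_contact = −25.43 + 150.10 + 826.01 = 950.68 m.
Depth below ground = 977.8 − 950.68 = 27.1 m.

27.1 m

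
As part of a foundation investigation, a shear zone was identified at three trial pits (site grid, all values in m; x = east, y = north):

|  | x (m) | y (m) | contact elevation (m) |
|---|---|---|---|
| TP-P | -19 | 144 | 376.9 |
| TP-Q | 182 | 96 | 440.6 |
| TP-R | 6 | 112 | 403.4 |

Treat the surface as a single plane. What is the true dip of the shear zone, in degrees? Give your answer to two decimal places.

Two edge vectors: TP-P→TP-Q = (201, -48, 63.7), TP-P→TP-R = (25, -32, 26.5).
Normal n = (TP-P→TP-Q) × (TP-P→TP-R) = (766.4, -3734, -5232).
So ∂z/∂x = −n_x/n_z = 0.14648 and ∂z/∂y = −n_y/n_z = −0.71369.
Gradient magnitude |∇z| = √(a² + b²) = √(0.02146 + 0.50935) = 0.72856.
True dip = arctan(0.72856) = 36.08°, dipping toward NNW (azimuth ≈ 348°).

36.08°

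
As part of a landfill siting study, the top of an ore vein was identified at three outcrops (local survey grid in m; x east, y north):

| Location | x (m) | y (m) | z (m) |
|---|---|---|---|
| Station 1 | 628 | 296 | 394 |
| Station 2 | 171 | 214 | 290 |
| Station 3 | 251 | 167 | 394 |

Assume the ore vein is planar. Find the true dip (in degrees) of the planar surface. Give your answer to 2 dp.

55.92°

Let the plane be z = a·x + b·y + c.
Station 2−Station 1: −457a − 82b = −104;  Station 3−Station 1: −377a − 129b = 0.
Solving gives a = 0.47848, b = −1.39834.
Gradient magnitude |∇z| = √(a² + b²) = √(0.22894 + 1.95535) = 1.47793.
True dip = arctan(1.47793) = 55.92°, dipping toward NNW (azimuth ≈ 341°).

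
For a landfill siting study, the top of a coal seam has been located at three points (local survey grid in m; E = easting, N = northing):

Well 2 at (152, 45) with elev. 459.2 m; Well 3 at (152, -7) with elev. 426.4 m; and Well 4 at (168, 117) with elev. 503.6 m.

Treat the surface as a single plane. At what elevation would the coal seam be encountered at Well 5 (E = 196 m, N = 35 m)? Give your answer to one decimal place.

450.1 m

Two edge vectors: Well 2→Well 3 = (0, -52, -32.8), Well 2→Well 4 = (16, 72, 44.4).
Normal n = (Well 2→Well 3) × (Well 2→Well 4) = (52.8, -524.8, 832).
So ∂z/∂E = −n_x/n_z = −0.06346 and ∂z/∂N = −n_y/n_z = 0.63077.
Intercept c from Well 2: 459.2 + 9.65 − 28.38 = 440.46.
At (196, 35): z = −12.4 + 22.1 + 440.46 = 450.1 m.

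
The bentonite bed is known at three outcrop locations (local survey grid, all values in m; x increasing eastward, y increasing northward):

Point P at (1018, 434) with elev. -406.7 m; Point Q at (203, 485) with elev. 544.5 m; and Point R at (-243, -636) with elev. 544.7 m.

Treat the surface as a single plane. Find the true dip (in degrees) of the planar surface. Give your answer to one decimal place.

Let the plane be z = a·x + b·y + c.
Point Q−Point P: −815a + 51b = 951.2;  Point R−Point P: −1261a − 1070b = 951.4.
Solving gives a = −1.13878, b = 0.45289.
Gradient magnitude |∇z| = √(a² + b²) = √(1.29681 + 0.20511) = 1.22553.
True dip = arctan(1.22553) = 50.8°, dipping toward ESE (azimuth ≈ 112°).

50.8°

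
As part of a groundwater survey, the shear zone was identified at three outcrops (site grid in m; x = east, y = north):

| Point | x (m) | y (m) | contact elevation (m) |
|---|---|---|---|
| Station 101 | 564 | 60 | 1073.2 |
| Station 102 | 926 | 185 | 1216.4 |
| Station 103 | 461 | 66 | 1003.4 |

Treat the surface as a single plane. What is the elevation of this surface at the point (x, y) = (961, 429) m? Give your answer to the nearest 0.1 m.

Let the plane be z = a·x + b·y + c.
Station 102−Station 101: 362a + 125b = 143.2;  Station 103−Station 101: −103a + 6b = −69.8.
Solving gives a = 0.63695, b = −0.69901.
Then c = 1073.2 − a·564 − b·60 = 755.90.
At (961, 429): z = 612.1 − 299.9 + 755.90 = 1068.1 m.

1068.1 m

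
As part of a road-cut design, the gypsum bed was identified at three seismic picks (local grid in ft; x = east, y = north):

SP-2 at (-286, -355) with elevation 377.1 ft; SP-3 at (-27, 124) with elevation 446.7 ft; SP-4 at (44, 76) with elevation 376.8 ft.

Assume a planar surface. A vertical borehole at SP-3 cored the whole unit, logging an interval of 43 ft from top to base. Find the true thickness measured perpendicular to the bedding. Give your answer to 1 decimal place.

Let the plane be z = a·x + b·y + c.
SP-3−SP-2: 259a + 479b = 69.6;  SP-4−SP-2: 330a + 431b = −0.3.
Solving gives a = −0.64902, b = 0.49624.
|∇z| = √(a²+b²) = 0.81700, so dip δ = arctan(0.81700) = 39.25°.
True thickness = vertical thickness × cos δ = 43 × cos 39.25° = 33.3 ft.

33.3 ft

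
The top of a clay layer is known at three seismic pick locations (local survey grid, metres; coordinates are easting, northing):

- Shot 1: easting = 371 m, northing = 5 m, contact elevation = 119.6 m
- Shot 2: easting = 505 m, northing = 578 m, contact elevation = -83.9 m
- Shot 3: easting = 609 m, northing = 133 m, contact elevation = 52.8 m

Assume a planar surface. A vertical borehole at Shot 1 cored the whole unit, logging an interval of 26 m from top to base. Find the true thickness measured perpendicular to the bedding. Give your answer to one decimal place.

Let the plane be z = a·easting + b·northing + c.
Shot 2−Shot 1: 134a + 573b = −203.5;  Shot 3−Shot 1: 238a + 128b = −66.8.
Solving gives a = −0.10257, b = −0.33116.
|∇z| = √(a²+b²) = 0.34668, so dip δ = arctan(0.34668) = 19.12°.
True thickness = vertical thickness × cos δ = 26 × cos 19.12° = 24.6 m.

24.6 m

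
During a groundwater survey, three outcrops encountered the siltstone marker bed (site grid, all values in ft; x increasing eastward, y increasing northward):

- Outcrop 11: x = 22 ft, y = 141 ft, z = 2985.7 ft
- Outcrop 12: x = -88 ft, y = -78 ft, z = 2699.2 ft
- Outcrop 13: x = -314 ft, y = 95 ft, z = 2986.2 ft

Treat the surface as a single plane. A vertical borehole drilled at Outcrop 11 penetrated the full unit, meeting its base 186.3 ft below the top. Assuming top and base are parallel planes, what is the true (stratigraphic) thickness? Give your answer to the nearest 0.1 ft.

Two edge vectors: Outcrop 11→Outcrop 12 = (-110, -219, -286.5), Outcrop 11→Outcrop 13 = (-336, -46, 0.5).
Normal n = (Outcrop 11→Outcrop 12) × (Outcrop 11→Outcrop 13) = (-13288.5, 96319, -68524).
So ∂z/∂x = −n_x/n_z = −0.19392 and ∂z/∂y = −n_y/n_z = 1.40562.
|∇z| = √(a²+b²) = 1.41894, so dip δ = arctan(1.41894) = 54.83°.
True thickness = vertical thickness × cos δ = 186.3 × cos 54.83° = 107.3 ft.

107.3 ft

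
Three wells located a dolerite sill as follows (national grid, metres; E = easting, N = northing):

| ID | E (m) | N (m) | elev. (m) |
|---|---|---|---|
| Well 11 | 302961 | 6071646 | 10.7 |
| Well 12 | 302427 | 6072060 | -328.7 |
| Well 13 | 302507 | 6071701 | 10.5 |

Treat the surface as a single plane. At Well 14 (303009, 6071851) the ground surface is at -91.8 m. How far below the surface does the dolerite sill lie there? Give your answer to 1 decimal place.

Two edge vectors: Well 11→Well 12 = (-534, 414, -339.4), Well 11→Well 13 = (-454, 55, -0.2).
Normal n = (Well 11→Well 12) × (Well 11→Well 13) = (18584.2, 153980.8, 158586).
So ∂z/∂E = −n_x/n_z = −0.117186889 and ∂z/∂N = −n_y/n_z = −0.970960867.
Intercept c from Well 11: 10.7 + 35503.06 + 5895330.66 = 5930844.42.
At (303009, 6071851): z_contact = −35508.68 − 5895529.71 + 5930844.42 = -193.97 m.
Depth below ground = -91.8 − (-193.97) = 102.2 m.

102.2 m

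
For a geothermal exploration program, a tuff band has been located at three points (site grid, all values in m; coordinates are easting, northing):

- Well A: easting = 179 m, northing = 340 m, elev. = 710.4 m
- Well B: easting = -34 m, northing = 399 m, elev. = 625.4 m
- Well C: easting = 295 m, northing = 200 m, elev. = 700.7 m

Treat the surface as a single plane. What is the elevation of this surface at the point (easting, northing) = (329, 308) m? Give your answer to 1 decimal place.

775.2 m

Let the plane be z = a·easting + b·northing + c.
Well B−Well A: −213a + 59b = −85;  Well C−Well A: 116a − 140b = −9.7.
Solving gives a = 0.54284, b = 0.51907.
Then c = 710.4 − a·179 − b·340 = 436.75.
At (329, 308): z = 178.6 + 159.9 + 436.75 = 775.2 m.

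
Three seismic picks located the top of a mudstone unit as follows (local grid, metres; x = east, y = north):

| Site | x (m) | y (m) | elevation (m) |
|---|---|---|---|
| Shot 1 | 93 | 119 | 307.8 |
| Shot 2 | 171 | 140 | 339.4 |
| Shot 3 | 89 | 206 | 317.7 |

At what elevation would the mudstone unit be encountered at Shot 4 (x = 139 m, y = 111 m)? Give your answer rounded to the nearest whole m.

Two edge vectors: Shot 1→Shot 2 = (78, 21, 31.6), Shot 1→Shot 3 = (-4, 87, 9.9).
Normal n = (Shot 1→Shot 2) × (Shot 1→Shot 3) = (-2541.3, -898.6, 6870).
So ∂z/∂x = −n_x/n_z = 0.36991 and ∂z/∂y = −n_y/n_z = 0.13080.
Intercept c from Shot 1: 307.8 − 34.40 − 15.57 = 257.83.
At (139, 111): z = 51.4 + 14.5 + 257.83 = 323.8 m.

324 m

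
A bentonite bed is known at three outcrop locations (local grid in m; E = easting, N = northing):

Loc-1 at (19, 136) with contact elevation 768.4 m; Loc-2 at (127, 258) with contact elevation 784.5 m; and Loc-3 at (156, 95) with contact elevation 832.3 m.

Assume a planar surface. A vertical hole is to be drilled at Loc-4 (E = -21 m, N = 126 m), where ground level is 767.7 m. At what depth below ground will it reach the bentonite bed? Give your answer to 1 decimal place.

Let the plane be z = a·E + b·N + c.
Loc-2−Loc-1: 108a + 122b = 16.1;  Loc-3−Loc-1: 137a − 41b = 63.9.
Solving gives a = 0.39996, b = −0.22209.
Then c = 768.4 − a·19 − b·136 = 791.01.
At (-21, 126): z_contact = −8.40 − 27.98 + 791.01 = 754.62 m.
Depth below ground = 767.7 − 754.62 = 13.1 m.

13.1 m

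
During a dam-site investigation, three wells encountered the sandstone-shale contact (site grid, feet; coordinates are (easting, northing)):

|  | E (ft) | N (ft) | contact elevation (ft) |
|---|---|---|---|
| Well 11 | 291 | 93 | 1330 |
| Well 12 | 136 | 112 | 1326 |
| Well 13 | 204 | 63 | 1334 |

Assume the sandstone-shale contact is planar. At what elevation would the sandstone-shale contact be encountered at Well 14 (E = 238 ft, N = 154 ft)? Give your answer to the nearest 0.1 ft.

Let the plane be z = a·E + b·N + c.
Well 12−Well 11: −155a + 19b = −4;  Well 13−Well 11: −87a − 30b = 4.
Solving gives a = 0.00698, b = −0.15358.
Then c = 1330 − a·291 − b·93 = 1342.25.
At (238, 154): z = 1.7 − 23.7 + 1342.25 = 1320.3 ft.

1320.3 ft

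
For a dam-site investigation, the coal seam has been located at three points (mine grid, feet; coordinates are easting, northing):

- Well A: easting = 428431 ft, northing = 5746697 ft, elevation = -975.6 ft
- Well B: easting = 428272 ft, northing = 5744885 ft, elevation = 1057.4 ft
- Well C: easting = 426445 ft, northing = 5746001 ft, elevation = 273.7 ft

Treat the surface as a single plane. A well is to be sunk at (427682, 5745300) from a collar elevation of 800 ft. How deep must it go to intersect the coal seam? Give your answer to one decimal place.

Let the plane be z = a·easting + b·northing + c.
Well B−Well A: −159a − 1812b = 2033;  Well C−Well A: −1986a − 696b = 1249.3.
Solving gives a = −0.243340421, b = −1.100611961.
Then c = -975.6 − a·428431 − b·5746697 = 6428162.43.
At (427682, 5745300): z_contact = −104072.32 − 6323345.90 + 6428162.43 = 744.22 ft.
Depth below ground = 800 − 744.22 = 55.8 ft.

55.8 ft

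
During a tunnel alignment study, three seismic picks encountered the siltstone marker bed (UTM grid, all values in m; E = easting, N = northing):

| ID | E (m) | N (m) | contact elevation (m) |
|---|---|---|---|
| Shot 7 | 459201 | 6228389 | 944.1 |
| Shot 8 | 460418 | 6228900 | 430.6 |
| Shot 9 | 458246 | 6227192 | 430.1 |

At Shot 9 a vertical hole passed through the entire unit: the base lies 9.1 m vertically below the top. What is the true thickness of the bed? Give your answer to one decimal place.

5.1 m

Let the plane be z = a·E + b·N + c.
Shot 8−Shot 7: 1217a + 511b = −513.5;  Shot 9−Shot 7: −955a − 1197b = −514.
Solving gives a = −0.90562, b = 1.15194.
|∇z| = √(a²+b²) = 1.46530, so dip δ = arctan(1.46530) = 55.69°.
True thickness = vertical thickness × cos δ = 9.1 × cos 55.69° = 5.1 m.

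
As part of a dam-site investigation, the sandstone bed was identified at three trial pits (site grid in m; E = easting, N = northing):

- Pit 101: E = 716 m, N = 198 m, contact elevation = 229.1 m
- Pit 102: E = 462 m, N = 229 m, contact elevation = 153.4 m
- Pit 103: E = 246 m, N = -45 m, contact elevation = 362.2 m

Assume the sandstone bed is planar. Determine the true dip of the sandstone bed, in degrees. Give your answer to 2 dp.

Two edge vectors: Pit 101→Pit 102 = (-254, 31, -75.7), Pit 101→Pit 103 = (-470, -243, 133.1).
Normal n = (Pit 101→Pit 102) × (Pit 101→Pit 103) = (-14269, 69386.4, 76292).
So ∂z/∂E = −n_x/n_z = 0.18703 and ∂z/∂N = −n_y/n_z = −0.90948.
Gradient magnitude |∇z| = √(a² + b²) = √(0.03498 + 0.82716) = 0.92852.
True dip = arctan(0.92852) = 42.88°, dipping toward NNW (azimuth ≈ 348°).

42.88°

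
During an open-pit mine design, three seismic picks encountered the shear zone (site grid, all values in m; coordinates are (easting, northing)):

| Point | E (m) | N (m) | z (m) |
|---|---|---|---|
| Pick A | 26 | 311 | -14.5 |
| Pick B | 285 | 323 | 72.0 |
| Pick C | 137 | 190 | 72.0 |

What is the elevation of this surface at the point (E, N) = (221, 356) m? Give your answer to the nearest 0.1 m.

36.5 m

Let the plane be z = a·E + b·N + c.
Pick B−Pick A: 259a + 12b = 86.5;  Pick C−Pick A: 111a − 121b = 86.5.
Solving gives a = 0.35213, b = −0.39185.
Then c = -14.5 − a·26 − b·311 = 98.21.
At (221, 356): z = 77.8 − 139.5 + 98.21 = 36.5 m.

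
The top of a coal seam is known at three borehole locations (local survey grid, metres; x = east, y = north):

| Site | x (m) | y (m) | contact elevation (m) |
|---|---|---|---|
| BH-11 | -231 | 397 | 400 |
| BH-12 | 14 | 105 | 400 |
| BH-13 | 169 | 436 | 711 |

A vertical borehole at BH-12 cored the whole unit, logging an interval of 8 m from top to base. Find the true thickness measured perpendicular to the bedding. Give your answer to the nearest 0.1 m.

Two edge vectors: BH-11→BH-12 = (245, -292, 0), BH-11→BH-13 = (400, 39, 311).
Normal n = (BH-11→BH-12) × (BH-11→BH-13) = (-90812, -76195, 126355).
So ∂z/∂x = −n_x/n_z = 0.71871 and ∂z/∂y = −n_y/n_z = 0.60302.
|∇z| = √(a²+b²) = 0.93818, so dip δ = arctan(0.93818) = 43.17°.
True thickness = vertical thickness × cos δ = 8 × cos 43.17° = 5.8 m.

5.8 m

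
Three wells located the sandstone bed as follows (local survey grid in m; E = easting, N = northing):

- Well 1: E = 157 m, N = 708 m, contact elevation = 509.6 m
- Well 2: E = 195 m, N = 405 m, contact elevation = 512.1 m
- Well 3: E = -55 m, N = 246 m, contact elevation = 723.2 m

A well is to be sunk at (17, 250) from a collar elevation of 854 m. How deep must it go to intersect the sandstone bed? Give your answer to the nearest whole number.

Two edge vectors: Well 1→Well 2 = (38, -303, 2.5), Well 1→Well 3 = (-212, -462, 213.6).
Normal n = (Well 1→Well 2) × (Well 1→Well 3) = (-63565.8, -8646.8, -81792).
So ∂z/∂E = −n_x/n_z = −0.77716 and ∂z/∂N = −n_y/n_z = −0.10572.
Intercept c from Well 1: 509.6 + 122.01 + 74.85 = 706.46.
At (17, 250): z_contact = −13.2 − 26.4 + 706.46 = 666.8 m.
Depth below ground = 854 − 666.8 = 187 m.

187 m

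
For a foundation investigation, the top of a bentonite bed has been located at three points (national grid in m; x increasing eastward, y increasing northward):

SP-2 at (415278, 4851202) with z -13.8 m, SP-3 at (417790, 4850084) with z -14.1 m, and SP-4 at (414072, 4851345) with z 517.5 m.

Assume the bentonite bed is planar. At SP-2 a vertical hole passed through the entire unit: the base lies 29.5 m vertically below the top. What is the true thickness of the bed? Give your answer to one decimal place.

Let the plane be z = a·x + b·y + c.
SP-3−SP-2: 2512a − 1118b = −0.3;  SP-4−SP-2: −1206a + 143b = 531.3.
Solving gives a = −0.60050, b = −1.34898.
|∇z| = √(a²+b²) = 1.47660, so dip δ = arctan(1.47660) = 55.89°.
True thickness = vertical thickness × cos δ = 29.5 × cos 55.89° = 16.5 m.

16.5 m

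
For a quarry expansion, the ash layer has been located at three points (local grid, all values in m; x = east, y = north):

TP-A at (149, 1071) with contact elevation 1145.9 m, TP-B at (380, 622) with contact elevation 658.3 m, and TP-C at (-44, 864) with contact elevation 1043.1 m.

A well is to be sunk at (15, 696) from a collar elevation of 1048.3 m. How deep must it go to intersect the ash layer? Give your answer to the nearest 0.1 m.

176.5 m

Two edge vectors: TP-A→TP-B = (231, -449, -487.6), TP-A→TP-C = (-193, -207, -102.8).
Normal n = (TP-A→TP-B) × (TP-A→TP-C) = (-54776, 117853.6, -134474).
So ∂z/∂x = −n_x/n_z = −0.407335 and ∂z/∂y = −n_y/n_z = 0.876404.
Intercept c from TP-A: 1145.9 + 60.69 − 938.63 = 267.96.
At (15, 696): z_contact = −6.11 + 609.98 + 267.96 = 871.83 m.
Depth below ground = 1048.3 − 871.83 = 176.5 m.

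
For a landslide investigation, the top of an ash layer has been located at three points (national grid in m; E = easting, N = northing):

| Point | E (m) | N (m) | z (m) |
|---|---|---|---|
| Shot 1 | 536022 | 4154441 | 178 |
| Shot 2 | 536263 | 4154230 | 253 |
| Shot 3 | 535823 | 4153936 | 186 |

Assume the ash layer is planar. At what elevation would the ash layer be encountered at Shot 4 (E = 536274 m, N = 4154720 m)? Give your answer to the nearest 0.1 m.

Let the plane be z = a·E + b·N + c.
Shot 2−Shot 1: 241a − 211b = 75;  Shot 3−Shot 1: −199a − 505b = 8.
Solving gives a = 0.221064914, b = −0.102954293.
Then c = 178 − a·536022 − b·4154441 = 309399.88.
At (536274, 4154720): z = 118551.4 − 427746.3 + 309399.88 = 205.0 m.

205.0 m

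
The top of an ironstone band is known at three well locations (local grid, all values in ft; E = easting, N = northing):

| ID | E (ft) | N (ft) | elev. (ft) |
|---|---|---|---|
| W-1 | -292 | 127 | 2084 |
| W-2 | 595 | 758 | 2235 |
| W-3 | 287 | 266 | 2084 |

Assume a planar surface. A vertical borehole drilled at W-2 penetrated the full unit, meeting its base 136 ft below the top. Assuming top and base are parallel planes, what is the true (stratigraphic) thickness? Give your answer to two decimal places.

127.49 ft

Let the plane be z = a·E + b·N + c.
W-2−W-1: 887a + 631b = 151;  W-3−W-1: 579a + 139b = 0.
Solving gives a = −0.08671, b = 0.36119.
|∇z| = √(a²+b²) = 0.37146, so dip δ = arctan(0.37146) = 20.38°.
True thickness = vertical thickness × cos δ = 136 × cos 20.38° = 127.49 ft.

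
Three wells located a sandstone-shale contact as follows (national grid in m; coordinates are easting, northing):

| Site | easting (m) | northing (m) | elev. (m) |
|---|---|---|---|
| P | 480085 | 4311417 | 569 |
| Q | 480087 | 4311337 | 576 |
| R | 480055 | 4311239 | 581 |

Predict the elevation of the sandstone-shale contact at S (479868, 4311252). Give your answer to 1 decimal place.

Let the plane be z = a·easting + b·northing + c.
Q−P: 2a − 80b = 7;  R−P: −30a − 178b = 12.
Solving gives a = 0.103773585, b = −0.084905660.
Then c = 569 − a·480085 − b·4311417 = 316812.57.
At (479868, 4311252): z = 49797.6 − 366049.7 + 316812.57 = 560.5 m.

560.5 m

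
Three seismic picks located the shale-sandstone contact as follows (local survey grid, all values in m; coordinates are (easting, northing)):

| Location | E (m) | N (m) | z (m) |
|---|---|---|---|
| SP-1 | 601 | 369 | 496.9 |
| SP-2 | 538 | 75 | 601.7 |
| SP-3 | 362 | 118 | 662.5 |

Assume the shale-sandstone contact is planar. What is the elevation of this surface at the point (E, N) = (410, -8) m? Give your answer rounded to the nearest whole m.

Two edge vectors: SP-1→SP-2 = (-63, -294, 104.8), SP-1→SP-3 = (-239, -251, 165.6).
Normal n = (SP-1→SP-2) × (SP-1→SP-3) = (-22381.6, -14614.4, -54453).
So ∂z/∂E = −n_x/n_z = −0.41103 and ∂z/∂N = −n_y/n_z = −0.26839.
Intercept c from SP-1: 496.9 + 247.03 + 99.03 = 842.96.
At (410, -8): z = −168.5 + 2.1 + 842.96 = 676.6 m.

677 m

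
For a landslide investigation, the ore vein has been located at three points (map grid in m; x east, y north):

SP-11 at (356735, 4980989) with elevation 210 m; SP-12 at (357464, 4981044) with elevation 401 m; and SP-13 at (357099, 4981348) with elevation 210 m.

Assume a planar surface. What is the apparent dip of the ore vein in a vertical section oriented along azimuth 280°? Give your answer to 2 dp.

18.23°

Two edge vectors: SP-11→SP-12 = (729, 55, 191), SP-11→SP-13 = (364, 359, 0).
Normal n = (SP-11→SP-12) × (SP-11→SP-13) = (-68569, 69524, 241691).
So ∂z/∂x = −n_x/n_z = 0.28371 and ∂z/∂y = −n_y/n_z = −0.28766.
Unit vector along 280° is (sin 280°, cos 280°) = (-0.9848, 0.1736).
Slope in that direction = a·(-0.9848) + b·(0.1736) = −0.32935.
Apparent dip = arctan|0.32935| = 18.23° (true dip is 22.0°, so apparent ≤ true as expected).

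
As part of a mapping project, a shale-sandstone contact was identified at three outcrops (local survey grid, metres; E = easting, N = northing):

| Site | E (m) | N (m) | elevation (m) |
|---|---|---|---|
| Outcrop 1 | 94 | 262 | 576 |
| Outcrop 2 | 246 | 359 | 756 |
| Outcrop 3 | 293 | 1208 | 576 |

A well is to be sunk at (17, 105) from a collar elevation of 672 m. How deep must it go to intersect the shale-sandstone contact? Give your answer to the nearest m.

156 m

Let the plane be z = a·E + b·N + c.
Outcrop 2−Outcrop 1: 152a + 97b = 180;  Outcrop 3−Outcrop 1: 199a + 946b = 0.
Solving gives a = 1.36783, b = −0.28774.
Then c = 576 − a·94 − b·262 = 522.81.
At (17, 105): z_contact = 23.3 − 30.2 + 522.81 = 515.9 m.
Depth below ground = 672 − 515.9 = 156 m.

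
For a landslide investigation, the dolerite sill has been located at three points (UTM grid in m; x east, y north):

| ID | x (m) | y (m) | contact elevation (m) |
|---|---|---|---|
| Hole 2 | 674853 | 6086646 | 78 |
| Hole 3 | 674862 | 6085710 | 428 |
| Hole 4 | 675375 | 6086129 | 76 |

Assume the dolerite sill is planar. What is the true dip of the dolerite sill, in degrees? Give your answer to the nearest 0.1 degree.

Two edge vectors: Hole 2→Hole 3 = (9, -936, 350), Hole 2→Hole 4 = (522, -517, -2).
Normal n = (Hole 2→Hole 3) × (Hole 2→Hole 4) = (182822, 182718, 483939).
So ∂z/∂x = −n_x/n_z = −0.37778 and ∂z/∂y = −n_y/n_z = −0.37756.
Gradient magnitude |∇z| = √(a² + b²) = √(0.14272 + 0.14255) = 0.53411.
True dip = arctan(0.53411) = 28.1°, dipping toward NE (azimuth ≈ 045°).

28.1°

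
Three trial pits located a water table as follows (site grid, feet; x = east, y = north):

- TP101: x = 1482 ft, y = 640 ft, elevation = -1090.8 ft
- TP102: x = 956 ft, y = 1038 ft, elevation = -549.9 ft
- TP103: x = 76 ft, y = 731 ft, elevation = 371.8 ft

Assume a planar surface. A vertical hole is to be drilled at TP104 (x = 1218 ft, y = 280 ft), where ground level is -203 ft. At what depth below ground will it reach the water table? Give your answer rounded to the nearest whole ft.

607 ft

Let the plane be z = a·x + b·y + c.
TP102−TP101: −526a + 398b = 540.9;  TP103−TP101: −1406a + 91b = 1462.6.
Solving gives a = −1.04137, b = −0.01724.
Then c = -1090.8 − a·1482 − b·640 = 463.55.
At (1218, 280): z_contact = −1268.4 − 4.8 + 463.55 = -809.7 ft.
Depth below ground = -203 − (-809.7) = 607 ft.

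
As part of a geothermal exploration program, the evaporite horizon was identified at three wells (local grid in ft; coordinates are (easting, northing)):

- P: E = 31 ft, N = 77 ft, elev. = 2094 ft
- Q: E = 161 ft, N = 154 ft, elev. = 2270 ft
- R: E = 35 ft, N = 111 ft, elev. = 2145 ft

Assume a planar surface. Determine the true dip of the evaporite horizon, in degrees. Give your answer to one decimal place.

Let the plane be z = a·E + b·N + c.
Q−P: 130a + 77b = 176;  R−P: 4a + 34b = 51.
Solving gives a = 0.50024, b = 1.44115.
Gradient magnitude |∇z| = √(a² + b²) = √(0.25024 + 2.07691) = 1.52550.
True dip = arctan(1.52550) = 56.8°, dipping toward SSW (azimuth ≈ 199°).

56.8°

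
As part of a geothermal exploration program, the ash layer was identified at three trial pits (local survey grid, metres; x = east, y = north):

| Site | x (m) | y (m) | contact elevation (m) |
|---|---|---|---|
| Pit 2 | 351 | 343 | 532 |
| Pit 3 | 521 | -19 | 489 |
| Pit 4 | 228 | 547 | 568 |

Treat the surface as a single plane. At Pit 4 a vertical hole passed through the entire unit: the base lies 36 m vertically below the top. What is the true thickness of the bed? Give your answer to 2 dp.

32.94 m

Let the plane be z = a·x + b·y + c.
Pit 3−Pit 2: 170a − 362b = −43;  Pit 4−Pit 2: −123a + 204b = 36.
Solving gives a = −0.43266, b = −0.08440.
|∇z| = √(a²+b²) = 0.44082, so dip δ = arctan(0.44082) = 23.79°.
True thickness = vertical thickness × cos δ = 36 × cos 23.79° = 32.94 m.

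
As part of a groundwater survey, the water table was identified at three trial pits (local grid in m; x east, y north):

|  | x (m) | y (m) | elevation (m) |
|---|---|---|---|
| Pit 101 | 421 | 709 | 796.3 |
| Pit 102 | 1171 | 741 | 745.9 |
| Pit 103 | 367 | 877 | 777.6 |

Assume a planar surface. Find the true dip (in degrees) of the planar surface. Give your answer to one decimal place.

8.2°

Two edge vectors: Pit 101→Pit 102 = (750, 32, -50.4), Pit 101→Pit 103 = (-54, 168, -18.7).
Normal n = (Pit 101→Pit 102) × (Pit 101→Pit 103) = (7868.8, 16746.6, 127728).
So ∂z/∂x = −n_x/n_z = −0.06161 and ∂z/∂y = −n_y/n_z = −0.13111.
Gradient magnitude |∇z| = √(a² + b²) = √(0.00380 + 0.01719) = 0.14486.
True dip = arctan(0.14486) = 8.2°, dipping toward NNE (azimuth ≈ 025°).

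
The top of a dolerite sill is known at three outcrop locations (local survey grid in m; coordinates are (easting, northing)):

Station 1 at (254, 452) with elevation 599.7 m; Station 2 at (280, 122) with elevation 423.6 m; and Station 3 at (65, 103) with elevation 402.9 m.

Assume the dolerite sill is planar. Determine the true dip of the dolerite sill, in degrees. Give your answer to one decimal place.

Let the plane be z = a·E + b·N + c.
Station 2−Station 1: 26a − 330b = −176.1;  Station 3−Station 1: −189a − 349b = −196.8.
Solving gives a = 0.04878, b = 0.53748.
Gradient magnitude |∇z| = √(a² + b²) = √(0.00238 + 0.28888) = 0.53969.
True dip = arctan(0.53969) = 28.4°, dipping toward S (azimuth ≈ 185°).

28.4°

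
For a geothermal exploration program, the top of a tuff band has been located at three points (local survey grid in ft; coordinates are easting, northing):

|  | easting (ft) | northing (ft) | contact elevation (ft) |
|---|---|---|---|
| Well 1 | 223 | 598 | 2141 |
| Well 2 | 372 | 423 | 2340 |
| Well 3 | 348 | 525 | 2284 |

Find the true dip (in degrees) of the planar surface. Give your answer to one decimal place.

45.2°

Let the plane be z = a·easting + b·northing + c.
Well 2−Well 1: 149a − 175b = 199;  Well 3−Well 1: 125a − 73b = 143.
Solving gives a = 0.95454, b = −0.32442.
Gradient magnitude |∇z| = √(a² + b²) = √(0.91114 + 0.10525) = 1.00816.
True dip = arctan(1.00816) = 45.2°, dipping toward WNW (azimuth ≈ 289°).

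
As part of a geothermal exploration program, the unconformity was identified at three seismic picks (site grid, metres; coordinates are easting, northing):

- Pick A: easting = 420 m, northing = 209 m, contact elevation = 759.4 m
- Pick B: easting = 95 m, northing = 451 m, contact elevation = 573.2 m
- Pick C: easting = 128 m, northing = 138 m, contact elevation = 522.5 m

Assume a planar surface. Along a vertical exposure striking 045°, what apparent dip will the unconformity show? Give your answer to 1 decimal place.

Two edge vectors: Pick A→Pick B = (-325, 242, -186.2), Pick A→Pick C = (-292, -71, -236.9).
Normal n = (Pick A→Pick B) × (Pick A→Pick C) = (-70550, -22622.1, 93739).
So ∂z/∂easting = −n_x/n_z = 0.75262 and ∂z/∂northing = −n_y/n_z = 0.24133.
Unit vector along 045° is (sin 45°, cos 45°) = (0.7071, 0.7071).
Slope in that direction = a·(0.7071) + b·(0.7071) = 0.70283.
Apparent dip = arctan|0.70283| = 35.1° (true dip is 38.3°, so apparent ≤ true as expected).

35.1°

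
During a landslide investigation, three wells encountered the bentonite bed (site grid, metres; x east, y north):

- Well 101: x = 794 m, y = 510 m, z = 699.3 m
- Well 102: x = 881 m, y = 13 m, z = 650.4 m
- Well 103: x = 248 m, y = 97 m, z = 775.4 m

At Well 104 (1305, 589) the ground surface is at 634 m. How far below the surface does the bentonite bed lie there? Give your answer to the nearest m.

26 m

Let the plane be z = a·x + b·y + c.
Well 102−Well 101: 87a − 497b = −48.9;  Well 103−Well 101: −546a − 413b = 76.1.
Solving gives a = −0.18880, b = 0.06534.
Then c = 699.3 − a·794 − b·510 = 815.88.
At (1305, 589): z_contact = −246.4 + 38.5 + 815.88 = 608.0 m.
Depth below ground = 634 − 608.0 = 26 m.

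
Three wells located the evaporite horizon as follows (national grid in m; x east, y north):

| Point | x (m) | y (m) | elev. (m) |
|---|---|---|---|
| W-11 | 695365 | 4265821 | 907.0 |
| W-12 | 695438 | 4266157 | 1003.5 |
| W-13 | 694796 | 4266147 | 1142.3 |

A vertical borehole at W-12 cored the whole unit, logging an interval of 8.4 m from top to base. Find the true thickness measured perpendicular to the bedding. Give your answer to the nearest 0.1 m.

7.8 m

Two edge vectors: W-11→W-12 = (73, 336, 96.5), W-11→W-13 = (-569, 326, 235.3).
Normal n = (W-11→W-12) × (W-11→W-13) = (47601.8, -72085.4, 214982).
So ∂z/∂x = −n_x/n_z = −0.22142 and ∂z/∂y = −n_y/n_z = 0.33531.
|∇z| = √(a²+b²) = 0.40182, so dip δ = arctan(0.40182) = 21.89°.
True thickness = vertical thickness × cos δ = 8.4 × cos 21.89° = 7.8 m.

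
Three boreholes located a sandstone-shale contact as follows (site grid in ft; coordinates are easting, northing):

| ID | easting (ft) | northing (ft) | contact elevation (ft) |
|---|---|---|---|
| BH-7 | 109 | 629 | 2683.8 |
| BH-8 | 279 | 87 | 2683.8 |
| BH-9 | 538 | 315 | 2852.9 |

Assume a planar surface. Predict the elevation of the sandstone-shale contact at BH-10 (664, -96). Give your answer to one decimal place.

Let the plane be z = a·easting + b·northing + c.
BH-8−BH-7: 170a − 542b = 0;  BH-9−BH-7: 429a − 314b = 169.1.
Solving gives a = 0.51163, b = 0.16047.
Then c = 2683.8 − a·109 − b·629 = 2527.09.
At (664, -96): z = 339.7 − 15.4 + 2527.09 = 2851.4 ft.

2851.4 ft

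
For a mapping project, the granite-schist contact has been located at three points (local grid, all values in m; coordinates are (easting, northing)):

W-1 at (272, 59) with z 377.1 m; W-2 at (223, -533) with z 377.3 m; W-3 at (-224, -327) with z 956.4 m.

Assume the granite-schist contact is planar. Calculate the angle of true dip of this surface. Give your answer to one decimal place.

51.4°

Let the plane be z = a·E + b·N + c.
W-2−W-1: −49a − 592b = 0.2;  W-3−W-1: −496a − 386b = 579.3.
Solving gives a = −1.24807, b = 0.10297.
Gradient magnitude |∇z| = √(a² + b²) = √(1.55769 + 0.01060) = 1.25231.
True dip = arctan(1.25231) = 51.4°, dipping toward E (azimuth ≈ 095°).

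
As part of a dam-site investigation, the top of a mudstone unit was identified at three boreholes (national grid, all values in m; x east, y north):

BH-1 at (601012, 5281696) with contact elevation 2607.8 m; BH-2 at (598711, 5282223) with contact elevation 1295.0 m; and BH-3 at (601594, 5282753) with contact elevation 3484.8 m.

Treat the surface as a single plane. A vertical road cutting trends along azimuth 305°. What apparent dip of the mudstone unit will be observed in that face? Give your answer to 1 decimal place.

Let the plane be z = a·x + b·y + c.
BH-2−BH-1: −2301a + 527b = −1312.8;  BH-3−BH-1: 582a + 1057b = 877.
Solving gives a = 0.67539, b = 0.45783.
Unit vector along 305° is (sin 305°, cos 305°) = (-0.8192, 0.5736).
Slope in that direction = a·(-0.8192) + b·(0.5736) = −0.29065.
Apparent dip = arctan|0.29065| = 16.2° (true dip is 39.2°, so apparent ≤ true as expected).

16.2°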